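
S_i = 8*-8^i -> [8, -64, 512, -4096, 32768]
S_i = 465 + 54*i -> [465, 519, 573, 627, 681]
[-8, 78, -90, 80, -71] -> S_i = Random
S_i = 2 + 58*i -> [2, 60, 118, 176, 234]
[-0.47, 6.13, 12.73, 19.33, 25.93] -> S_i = -0.47 + 6.60*i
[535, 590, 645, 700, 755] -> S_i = 535 + 55*i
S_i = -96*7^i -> [-96, -672, -4704, -32928, -230496]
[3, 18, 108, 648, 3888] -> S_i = 3*6^i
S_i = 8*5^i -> [8, 40, 200, 1000, 5000]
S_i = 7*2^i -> [7, 14, 28, 56, 112]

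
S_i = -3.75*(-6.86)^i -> [-3.75, 25.72, -176.47, 1210.61, -8304.77]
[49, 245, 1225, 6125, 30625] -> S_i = 49*5^i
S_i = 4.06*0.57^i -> [4.06, 2.31, 1.32, 0.75, 0.43]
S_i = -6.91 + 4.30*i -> [-6.91, -2.61, 1.69, 5.99, 10.29]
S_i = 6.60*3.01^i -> [6.6, 19.87, 59.8, 179.99, 541.76]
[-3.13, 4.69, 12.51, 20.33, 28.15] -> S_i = -3.13 + 7.82*i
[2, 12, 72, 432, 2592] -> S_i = 2*6^i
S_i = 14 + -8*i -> [14, 6, -2, -10, -18]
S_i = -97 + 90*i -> [-97, -7, 83, 173, 263]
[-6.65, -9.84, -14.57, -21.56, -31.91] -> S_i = -6.65*1.48^i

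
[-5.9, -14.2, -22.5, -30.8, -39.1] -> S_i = -5.90 + -8.30*i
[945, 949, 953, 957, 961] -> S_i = 945 + 4*i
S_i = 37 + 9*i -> [37, 46, 55, 64, 73]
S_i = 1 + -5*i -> [1, -4, -9, -14, -19]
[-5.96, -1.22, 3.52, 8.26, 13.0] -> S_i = -5.96 + 4.74*i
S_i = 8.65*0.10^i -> [8.65, 0.87, 0.09, 0.01, 0.0]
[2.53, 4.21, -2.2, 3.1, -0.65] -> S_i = Random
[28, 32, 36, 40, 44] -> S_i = 28 + 4*i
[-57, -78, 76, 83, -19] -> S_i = Random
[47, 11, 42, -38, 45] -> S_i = Random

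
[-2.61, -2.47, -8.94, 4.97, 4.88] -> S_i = Random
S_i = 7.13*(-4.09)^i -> [7.13, -29.16, 119.27, -487.82, 1995.18]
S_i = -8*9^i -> [-8, -72, -648, -5832, -52488]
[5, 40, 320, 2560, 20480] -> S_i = 5*8^i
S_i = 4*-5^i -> [4, -20, 100, -500, 2500]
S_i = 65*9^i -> [65, 585, 5265, 47385, 426465]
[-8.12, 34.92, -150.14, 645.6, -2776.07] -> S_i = -8.12*(-4.30)^i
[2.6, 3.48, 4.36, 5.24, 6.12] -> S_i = 2.60 + 0.88*i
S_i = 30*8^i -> [30, 240, 1920, 15360, 122880]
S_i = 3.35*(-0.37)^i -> [3.35, -1.24, 0.46, -0.17, 0.06]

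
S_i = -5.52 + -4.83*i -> [-5.52, -10.35, -15.18, -20.01, -24.84]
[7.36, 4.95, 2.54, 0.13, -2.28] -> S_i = 7.36 + -2.41*i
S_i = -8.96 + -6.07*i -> [-8.96, -15.03, -21.1, -27.17, -33.24]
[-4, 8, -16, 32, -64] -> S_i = -4*-2^i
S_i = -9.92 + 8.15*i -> [-9.92, -1.77, 6.38, 14.53, 22.68]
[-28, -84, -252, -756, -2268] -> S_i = -28*3^i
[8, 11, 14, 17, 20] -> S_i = 8 + 3*i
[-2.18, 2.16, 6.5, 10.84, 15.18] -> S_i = -2.18 + 4.34*i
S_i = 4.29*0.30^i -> [4.29, 1.29, 0.39, 0.12, 0.03]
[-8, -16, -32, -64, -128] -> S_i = -8*2^i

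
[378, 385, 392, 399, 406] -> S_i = 378 + 7*i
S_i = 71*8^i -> [71, 568, 4544, 36352, 290816]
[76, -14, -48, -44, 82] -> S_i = Random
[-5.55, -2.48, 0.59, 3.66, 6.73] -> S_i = -5.55 + 3.07*i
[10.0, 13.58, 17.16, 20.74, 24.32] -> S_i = 10.00 + 3.58*i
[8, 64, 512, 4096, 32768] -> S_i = 8*8^i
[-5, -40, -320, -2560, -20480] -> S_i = -5*8^i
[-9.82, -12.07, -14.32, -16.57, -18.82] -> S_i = -9.82 + -2.25*i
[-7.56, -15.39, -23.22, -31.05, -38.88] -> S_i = -7.56 + -7.83*i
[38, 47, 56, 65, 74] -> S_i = 38 + 9*i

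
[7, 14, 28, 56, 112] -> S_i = 7*2^i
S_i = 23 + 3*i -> [23, 26, 29, 32, 35]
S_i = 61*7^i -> [61, 427, 2989, 20923, 146461]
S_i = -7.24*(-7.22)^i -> [-7.24, 52.27, -377.41, 2724.9, -19673.76]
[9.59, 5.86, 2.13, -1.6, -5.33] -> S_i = 9.59 + -3.73*i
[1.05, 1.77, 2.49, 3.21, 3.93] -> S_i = 1.05 + 0.72*i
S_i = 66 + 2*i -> [66, 68, 70, 72, 74]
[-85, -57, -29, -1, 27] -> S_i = -85 + 28*i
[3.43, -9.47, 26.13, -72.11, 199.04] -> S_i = 3.43*(-2.76)^i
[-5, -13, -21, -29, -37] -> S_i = -5 + -8*i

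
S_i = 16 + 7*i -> [16, 23, 30, 37, 44]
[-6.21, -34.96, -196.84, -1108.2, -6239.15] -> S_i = -6.21*5.63^i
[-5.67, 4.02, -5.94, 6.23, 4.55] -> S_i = Random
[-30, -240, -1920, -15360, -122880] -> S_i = -30*8^i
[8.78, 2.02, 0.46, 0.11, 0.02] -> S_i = 8.78*0.23^i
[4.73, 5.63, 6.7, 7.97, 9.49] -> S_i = 4.73*1.19^i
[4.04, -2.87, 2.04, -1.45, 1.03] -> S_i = 4.04*(-0.71)^i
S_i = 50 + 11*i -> [50, 61, 72, 83, 94]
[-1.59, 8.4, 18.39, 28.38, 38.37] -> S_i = -1.59 + 9.99*i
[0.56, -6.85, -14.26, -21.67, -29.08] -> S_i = 0.56 + -7.41*i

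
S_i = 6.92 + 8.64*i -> [6.92, 15.56, 24.2, 32.84, 41.48]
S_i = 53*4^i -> [53, 212, 848, 3392, 13568]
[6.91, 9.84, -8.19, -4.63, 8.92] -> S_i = Random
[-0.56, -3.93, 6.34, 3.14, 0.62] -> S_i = Random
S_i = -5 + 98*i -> [-5, 93, 191, 289, 387]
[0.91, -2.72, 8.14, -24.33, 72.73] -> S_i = 0.91*(-2.99)^i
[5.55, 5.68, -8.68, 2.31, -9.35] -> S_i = Random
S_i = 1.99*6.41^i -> [1.99, 12.76, 81.77, 524.12, 3359.58]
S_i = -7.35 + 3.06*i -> [-7.35, -4.29, -1.23, 1.83, 4.89]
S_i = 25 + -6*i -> [25, 19, 13, 7, 1]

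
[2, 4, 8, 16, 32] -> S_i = 2*2^i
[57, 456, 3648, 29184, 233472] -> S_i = 57*8^i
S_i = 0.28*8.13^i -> [0.28, 2.28, 18.51, 150.46, 1223.26]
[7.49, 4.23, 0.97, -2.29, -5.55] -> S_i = 7.49 + -3.26*i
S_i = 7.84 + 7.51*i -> [7.84, 15.35, 22.86, 30.37, 37.88]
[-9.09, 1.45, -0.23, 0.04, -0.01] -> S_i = -9.09*(-0.16)^i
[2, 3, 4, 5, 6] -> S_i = 2 + 1*i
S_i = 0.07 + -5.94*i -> [0.07, -5.87, -11.81, -17.75, -23.69]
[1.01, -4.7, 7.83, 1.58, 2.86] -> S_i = Random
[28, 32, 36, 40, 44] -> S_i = 28 + 4*i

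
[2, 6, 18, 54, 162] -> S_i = 2*3^i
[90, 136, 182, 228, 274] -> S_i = 90 + 46*i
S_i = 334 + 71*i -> [334, 405, 476, 547, 618]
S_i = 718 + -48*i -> [718, 670, 622, 574, 526]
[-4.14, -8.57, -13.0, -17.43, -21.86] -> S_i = -4.14 + -4.43*i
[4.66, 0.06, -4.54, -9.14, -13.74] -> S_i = 4.66 + -4.60*i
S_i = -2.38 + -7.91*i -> [-2.38, -10.29, -18.2, -26.11, -34.02]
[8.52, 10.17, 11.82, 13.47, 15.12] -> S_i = 8.52 + 1.65*i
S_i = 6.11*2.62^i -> [6.11, 16.01, 41.94, 109.89, 287.9]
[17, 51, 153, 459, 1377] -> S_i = 17*3^i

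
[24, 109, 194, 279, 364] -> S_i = 24 + 85*i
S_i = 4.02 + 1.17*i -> [4.02, 5.19, 6.36, 7.53, 8.7]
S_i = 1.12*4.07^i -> [1.12, 4.56, 18.55, 75.51, 307.32]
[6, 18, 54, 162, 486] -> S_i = 6*3^i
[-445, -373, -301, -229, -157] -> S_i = -445 + 72*i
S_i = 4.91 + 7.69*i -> [4.91, 12.6, 20.29, 27.98, 35.67]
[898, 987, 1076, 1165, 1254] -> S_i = 898 + 89*i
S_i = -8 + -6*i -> [-8, -14, -20, -26, -32]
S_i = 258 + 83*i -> [258, 341, 424, 507, 590]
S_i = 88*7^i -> [88, 616, 4312, 30184, 211288]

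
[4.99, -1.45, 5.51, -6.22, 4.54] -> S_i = Random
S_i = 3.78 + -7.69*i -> [3.78, -3.91, -11.6, -19.29, -26.98]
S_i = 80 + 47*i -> [80, 127, 174, 221, 268]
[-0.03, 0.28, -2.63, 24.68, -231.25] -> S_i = -0.03*(-9.37)^i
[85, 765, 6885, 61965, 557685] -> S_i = 85*9^i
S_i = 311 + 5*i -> [311, 316, 321, 326, 331]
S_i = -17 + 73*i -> [-17, 56, 129, 202, 275]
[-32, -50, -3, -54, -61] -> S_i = Random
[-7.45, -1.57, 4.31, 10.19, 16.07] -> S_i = -7.45 + 5.88*i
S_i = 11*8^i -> [11, 88, 704, 5632, 45056]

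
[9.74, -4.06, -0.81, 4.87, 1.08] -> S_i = Random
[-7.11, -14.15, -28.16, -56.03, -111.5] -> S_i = -7.11*1.99^i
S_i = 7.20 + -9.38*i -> [7.2, -2.18, -11.56, -20.94, -30.32]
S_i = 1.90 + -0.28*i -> [1.9, 1.62, 1.34, 1.06, 0.78]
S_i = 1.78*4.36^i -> [1.78, 7.76, 33.84, 147.53, 643.23]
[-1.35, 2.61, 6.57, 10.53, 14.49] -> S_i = -1.35 + 3.96*i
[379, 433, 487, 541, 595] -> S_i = 379 + 54*i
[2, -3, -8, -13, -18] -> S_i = 2 + -5*i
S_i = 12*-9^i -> [12, -108, 972, -8748, 78732]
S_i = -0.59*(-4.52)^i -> [-0.59, 2.67, -12.05, 54.48, -246.27]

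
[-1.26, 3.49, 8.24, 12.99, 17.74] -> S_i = -1.26 + 4.75*i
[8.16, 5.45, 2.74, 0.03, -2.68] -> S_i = 8.16 + -2.71*i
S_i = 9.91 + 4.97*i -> [9.91, 14.88, 19.85, 24.82, 29.79]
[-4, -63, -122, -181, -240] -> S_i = -4 + -59*i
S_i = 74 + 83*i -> [74, 157, 240, 323, 406]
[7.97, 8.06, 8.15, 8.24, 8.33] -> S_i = 7.97 + 0.09*i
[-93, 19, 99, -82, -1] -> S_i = Random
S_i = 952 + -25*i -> [952, 927, 902, 877, 852]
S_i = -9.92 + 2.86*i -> [-9.92, -7.06, -4.2, -1.34, 1.52]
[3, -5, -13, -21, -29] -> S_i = 3 + -8*i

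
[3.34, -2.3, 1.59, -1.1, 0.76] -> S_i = 3.34*(-0.69)^i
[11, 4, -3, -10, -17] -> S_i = 11 + -7*i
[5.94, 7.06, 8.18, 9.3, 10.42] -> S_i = 5.94 + 1.12*i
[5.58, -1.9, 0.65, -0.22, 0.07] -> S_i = 5.58*(-0.34)^i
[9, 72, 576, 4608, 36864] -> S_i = 9*8^i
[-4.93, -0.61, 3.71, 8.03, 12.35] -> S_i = -4.93 + 4.32*i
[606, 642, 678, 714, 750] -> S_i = 606 + 36*i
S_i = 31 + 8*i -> [31, 39, 47, 55, 63]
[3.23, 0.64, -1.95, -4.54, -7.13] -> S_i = 3.23 + -2.59*i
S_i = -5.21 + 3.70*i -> [-5.21, -1.51, 2.19, 5.89, 9.59]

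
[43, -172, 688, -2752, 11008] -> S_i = 43*-4^i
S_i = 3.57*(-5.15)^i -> [3.57, -18.39, 94.69, -487.63, 2511.29]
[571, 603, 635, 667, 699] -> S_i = 571 + 32*i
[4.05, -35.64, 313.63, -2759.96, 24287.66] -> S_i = 4.05*(-8.80)^i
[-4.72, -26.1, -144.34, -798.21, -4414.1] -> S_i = -4.72*5.53^i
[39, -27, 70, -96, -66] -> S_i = Random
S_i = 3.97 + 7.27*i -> [3.97, 11.24, 18.51, 25.78, 33.05]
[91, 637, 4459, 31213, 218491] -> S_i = 91*7^i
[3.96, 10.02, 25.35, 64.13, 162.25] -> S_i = 3.96*2.53^i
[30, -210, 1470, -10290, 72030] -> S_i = 30*-7^i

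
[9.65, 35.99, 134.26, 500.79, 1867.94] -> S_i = 9.65*3.73^i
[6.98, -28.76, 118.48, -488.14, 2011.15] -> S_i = 6.98*(-4.12)^i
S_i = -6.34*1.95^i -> [-6.34, -12.36, -24.11, -47.01, -91.67]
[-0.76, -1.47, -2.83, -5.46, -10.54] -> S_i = -0.76*1.93^i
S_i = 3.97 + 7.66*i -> [3.97, 11.63, 19.29, 26.95, 34.61]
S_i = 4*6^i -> [4, 24, 144, 864, 5184]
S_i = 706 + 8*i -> [706, 714, 722, 730, 738]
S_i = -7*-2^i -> [-7, 14, -28, 56, -112]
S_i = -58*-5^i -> [-58, 290, -1450, 7250, -36250]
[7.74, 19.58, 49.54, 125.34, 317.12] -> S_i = 7.74*2.53^i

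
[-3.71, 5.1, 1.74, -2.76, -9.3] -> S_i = Random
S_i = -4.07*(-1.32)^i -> [-4.07, 5.37, -7.09, 9.36, -12.36]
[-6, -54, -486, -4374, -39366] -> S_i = -6*9^i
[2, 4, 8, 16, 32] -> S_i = 2*2^i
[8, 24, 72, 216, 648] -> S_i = 8*3^i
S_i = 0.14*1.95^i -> [0.14, 0.27, 0.53, 1.04, 2.02]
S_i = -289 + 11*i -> [-289, -278, -267, -256, -245]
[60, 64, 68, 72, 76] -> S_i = 60 + 4*i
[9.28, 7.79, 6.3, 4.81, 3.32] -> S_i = 9.28 + -1.49*i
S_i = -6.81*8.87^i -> [-6.81, -60.4, -535.79, -4752.45, -42154.27]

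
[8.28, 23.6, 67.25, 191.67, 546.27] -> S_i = 8.28*2.85^i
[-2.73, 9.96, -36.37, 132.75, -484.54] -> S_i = -2.73*(-3.65)^i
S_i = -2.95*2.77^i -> [-2.95, -8.17, -22.64, -62.7, -173.68]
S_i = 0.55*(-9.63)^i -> [0.55, -5.3, 51.01, -491.18, 4730.07]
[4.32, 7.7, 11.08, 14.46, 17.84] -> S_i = 4.32 + 3.38*i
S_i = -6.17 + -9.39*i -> [-6.17, -15.56, -24.95, -34.34, -43.73]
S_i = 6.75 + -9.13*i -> [6.75, -2.38, -11.51, -20.64, -29.77]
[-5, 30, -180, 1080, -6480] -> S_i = -5*-6^i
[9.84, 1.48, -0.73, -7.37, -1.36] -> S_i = Random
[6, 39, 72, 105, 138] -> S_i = 6 + 33*i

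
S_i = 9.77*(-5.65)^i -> [9.77, -55.2, 311.88, -1762.14, 9956.08]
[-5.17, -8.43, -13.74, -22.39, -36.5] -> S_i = -5.17*1.63^i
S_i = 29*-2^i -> [29, -58, 116, -232, 464]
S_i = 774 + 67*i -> [774, 841, 908, 975, 1042]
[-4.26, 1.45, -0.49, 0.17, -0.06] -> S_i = -4.26*(-0.34)^i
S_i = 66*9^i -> [66, 594, 5346, 48114, 433026]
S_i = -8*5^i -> [-8, -40, -200, -1000, -5000]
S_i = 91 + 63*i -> [91, 154, 217, 280, 343]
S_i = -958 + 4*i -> [-958, -954, -950, -946, -942]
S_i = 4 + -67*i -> [4, -63, -130, -197, -264]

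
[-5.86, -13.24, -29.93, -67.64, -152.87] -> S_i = -5.86*2.26^i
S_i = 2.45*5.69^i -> [2.45, 13.94, 79.32, 451.34, 2568.12]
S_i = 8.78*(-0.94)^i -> [8.78, -8.25, 7.76, -7.29, 6.85]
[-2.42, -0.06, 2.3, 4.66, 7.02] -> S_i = -2.42 + 2.36*i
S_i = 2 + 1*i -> [2, 3, 4, 5, 6]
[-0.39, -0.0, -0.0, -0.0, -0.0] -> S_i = -0.39*0.01^i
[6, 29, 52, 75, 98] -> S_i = 6 + 23*i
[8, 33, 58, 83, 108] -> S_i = 8 + 25*i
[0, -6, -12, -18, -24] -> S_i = 0 + -6*i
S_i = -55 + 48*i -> [-55, -7, 41, 89, 137]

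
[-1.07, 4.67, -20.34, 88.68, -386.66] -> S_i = -1.07*(-4.36)^i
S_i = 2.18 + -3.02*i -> [2.18, -0.84, -3.86, -6.88, -9.9]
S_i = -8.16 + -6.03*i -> [-8.16, -14.19, -20.22, -26.25, -32.28]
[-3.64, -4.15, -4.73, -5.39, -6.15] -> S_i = -3.64*1.14^i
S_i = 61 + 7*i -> [61, 68, 75, 82, 89]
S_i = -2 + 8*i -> [-2, 6, 14, 22, 30]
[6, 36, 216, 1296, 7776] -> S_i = 6*6^i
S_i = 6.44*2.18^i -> [6.44, 14.04, 30.61, 66.72, 145.45]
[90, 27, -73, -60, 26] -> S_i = Random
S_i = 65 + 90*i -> [65, 155, 245, 335, 425]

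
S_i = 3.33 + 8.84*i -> [3.33, 12.17, 21.01, 29.85, 38.69]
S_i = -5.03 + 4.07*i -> [-5.03, -0.96, 3.11, 7.18, 11.25]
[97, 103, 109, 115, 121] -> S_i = 97 + 6*i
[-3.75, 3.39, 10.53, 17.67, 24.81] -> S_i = -3.75 + 7.14*i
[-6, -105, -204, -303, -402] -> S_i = -6 + -99*i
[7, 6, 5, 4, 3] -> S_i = 7 + -1*i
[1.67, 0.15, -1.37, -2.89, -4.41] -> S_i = 1.67 + -1.52*i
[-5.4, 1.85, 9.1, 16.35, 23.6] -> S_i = -5.40 + 7.25*i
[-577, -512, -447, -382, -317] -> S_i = -577 + 65*i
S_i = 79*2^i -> [79, 158, 316, 632, 1264]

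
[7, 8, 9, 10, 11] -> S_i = 7 + 1*i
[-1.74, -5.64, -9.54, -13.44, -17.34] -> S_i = -1.74 + -3.90*i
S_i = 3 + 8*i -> [3, 11, 19, 27, 35]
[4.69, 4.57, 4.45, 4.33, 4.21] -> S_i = 4.69 + -0.12*i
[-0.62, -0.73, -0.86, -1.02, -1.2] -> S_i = -0.62*1.18^i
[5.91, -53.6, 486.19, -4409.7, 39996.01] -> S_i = 5.91*(-9.07)^i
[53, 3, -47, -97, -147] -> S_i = 53 + -50*i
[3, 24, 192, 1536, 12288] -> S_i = 3*8^i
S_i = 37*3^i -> [37, 111, 333, 999, 2997]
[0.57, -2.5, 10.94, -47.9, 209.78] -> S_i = 0.57*(-4.38)^i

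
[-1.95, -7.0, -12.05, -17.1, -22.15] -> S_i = -1.95 + -5.05*i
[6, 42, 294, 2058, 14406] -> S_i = 6*7^i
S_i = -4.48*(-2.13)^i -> [-4.48, 9.54, -20.33, 43.29, -92.21]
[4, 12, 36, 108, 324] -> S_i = 4*3^i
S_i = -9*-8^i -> [-9, 72, -576, 4608, -36864]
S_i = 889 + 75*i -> [889, 964, 1039, 1114, 1189]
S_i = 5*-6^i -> [5, -30, 180, -1080, 6480]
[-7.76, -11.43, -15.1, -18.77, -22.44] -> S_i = -7.76 + -3.67*i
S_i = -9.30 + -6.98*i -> [-9.3, -16.28, -23.26, -30.24, -37.22]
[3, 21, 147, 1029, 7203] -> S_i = 3*7^i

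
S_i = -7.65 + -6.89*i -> [-7.65, -14.54, -21.43, -28.32, -35.21]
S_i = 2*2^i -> [2, 4, 8, 16, 32]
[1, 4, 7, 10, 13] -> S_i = 1 + 3*i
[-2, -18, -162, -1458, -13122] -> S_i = -2*9^i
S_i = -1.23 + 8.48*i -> [-1.23, 7.25, 15.73, 24.21, 32.69]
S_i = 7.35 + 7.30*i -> [7.35, 14.65, 21.95, 29.25, 36.55]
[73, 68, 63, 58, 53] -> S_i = 73 + -5*i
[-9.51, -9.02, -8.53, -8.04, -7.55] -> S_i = -9.51 + 0.49*i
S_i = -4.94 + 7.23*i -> [-4.94, 2.29, 9.52, 16.75, 23.98]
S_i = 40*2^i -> [40, 80, 160, 320, 640]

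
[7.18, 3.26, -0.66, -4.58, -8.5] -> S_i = 7.18 + -3.92*i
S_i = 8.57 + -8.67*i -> [8.57, -0.1, -8.77, -17.44, -26.11]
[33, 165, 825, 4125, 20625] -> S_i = 33*5^i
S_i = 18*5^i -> [18, 90, 450, 2250, 11250]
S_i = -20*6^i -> [-20, -120, -720, -4320, -25920]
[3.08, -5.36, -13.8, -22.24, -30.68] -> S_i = 3.08 + -8.44*i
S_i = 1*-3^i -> [1, -3, 9, -27, 81]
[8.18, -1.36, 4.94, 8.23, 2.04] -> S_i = Random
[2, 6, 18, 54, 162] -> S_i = 2*3^i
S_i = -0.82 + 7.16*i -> [-0.82, 6.34, 13.5, 20.66, 27.82]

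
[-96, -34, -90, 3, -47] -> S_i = Random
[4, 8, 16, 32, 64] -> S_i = 4*2^i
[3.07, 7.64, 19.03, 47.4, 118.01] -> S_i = 3.07*2.49^i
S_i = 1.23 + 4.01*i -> [1.23, 5.24, 9.25, 13.26, 17.27]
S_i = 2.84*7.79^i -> [2.84, 22.12, 172.34, 1342.55, 10458.47]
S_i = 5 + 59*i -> [5, 64, 123, 182, 241]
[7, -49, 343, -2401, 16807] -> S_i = 7*-7^i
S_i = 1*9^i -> [1, 9, 81, 729, 6561]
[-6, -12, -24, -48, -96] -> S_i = -6*2^i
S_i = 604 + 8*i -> [604, 612, 620, 628, 636]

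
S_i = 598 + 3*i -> [598, 601, 604, 607, 610]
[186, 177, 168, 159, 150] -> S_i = 186 + -9*i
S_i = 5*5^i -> [5, 25, 125, 625, 3125]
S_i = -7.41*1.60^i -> [-7.41, -11.86, -18.97, -30.35, -48.56]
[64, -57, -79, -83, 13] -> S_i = Random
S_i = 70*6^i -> [70, 420, 2520, 15120, 90720]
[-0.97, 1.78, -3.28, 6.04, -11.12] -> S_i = -0.97*(-1.84)^i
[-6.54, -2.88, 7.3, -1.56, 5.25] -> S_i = Random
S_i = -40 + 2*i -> [-40, -38, -36, -34, -32]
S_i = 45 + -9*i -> [45, 36, 27, 18, 9]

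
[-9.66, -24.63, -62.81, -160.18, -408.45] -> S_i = -9.66*2.55^i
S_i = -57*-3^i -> [-57, 171, -513, 1539, -4617]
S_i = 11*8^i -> [11, 88, 704, 5632, 45056]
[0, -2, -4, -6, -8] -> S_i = 0 + -2*i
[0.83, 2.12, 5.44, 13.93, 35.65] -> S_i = 0.83*2.56^i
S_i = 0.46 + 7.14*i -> [0.46, 7.6, 14.74, 21.88, 29.02]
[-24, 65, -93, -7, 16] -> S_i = Random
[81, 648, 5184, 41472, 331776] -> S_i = 81*8^i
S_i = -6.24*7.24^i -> [-6.24, -45.18, -327.09, -2368.1, -17145.05]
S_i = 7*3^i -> [7, 21, 63, 189, 567]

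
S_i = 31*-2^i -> [31, -62, 124, -248, 496]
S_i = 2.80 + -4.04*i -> [2.8, -1.24, -5.28, -9.32, -13.36]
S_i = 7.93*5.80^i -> [7.93, 45.99, 266.77, 1547.24, 8973.98]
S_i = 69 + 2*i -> [69, 71, 73, 75, 77]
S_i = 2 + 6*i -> [2, 8, 14, 20, 26]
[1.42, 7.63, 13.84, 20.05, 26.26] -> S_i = 1.42 + 6.21*i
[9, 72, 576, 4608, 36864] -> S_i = 9*8^i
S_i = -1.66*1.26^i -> [-1.66, -2.09, -2.64, -3.32, -4.18]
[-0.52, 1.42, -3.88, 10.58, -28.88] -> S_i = -0.52*(-2.73)^i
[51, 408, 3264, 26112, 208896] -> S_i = 51*8^i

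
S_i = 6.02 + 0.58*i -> [6.02, 6.6, 7.18, 7.76, 8.34]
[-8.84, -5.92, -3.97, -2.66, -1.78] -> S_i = -8.84*0.67^i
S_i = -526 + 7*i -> [-526, -519, -512, -505, -498]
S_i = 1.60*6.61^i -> [1.6, 10.58, 69.91, 462.09, 3054.4]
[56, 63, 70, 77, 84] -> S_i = 56 + 7*i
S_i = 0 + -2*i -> [0, -2, -4, -6, -8]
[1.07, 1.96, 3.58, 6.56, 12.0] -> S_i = 1.07*1.83^i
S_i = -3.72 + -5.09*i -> [-3.72, -8.81, -13.9, -18.99, -24.08]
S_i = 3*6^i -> [3, 18, 108, 648, 3888]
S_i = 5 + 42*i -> [5, 47, 89, 131, 173]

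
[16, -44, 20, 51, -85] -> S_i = Random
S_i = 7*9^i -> [7, 63, 567, 5103, 45927]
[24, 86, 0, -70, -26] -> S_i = Random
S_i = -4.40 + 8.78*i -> [-4.4, 4.38, 13.16, 21.94, 30.72]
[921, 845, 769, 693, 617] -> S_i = 921 + -76*i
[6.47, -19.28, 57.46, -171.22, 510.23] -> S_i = 6.47*(-2.98)^i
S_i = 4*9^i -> [4, 36, 324, 2916, 26244]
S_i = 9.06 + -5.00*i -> [9.06, 4.06, -0.94, -5.94, -10.94]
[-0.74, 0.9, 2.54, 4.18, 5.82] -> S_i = -0.74 + 1.64*i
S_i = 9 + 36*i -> [9, 45, 81, 117, 153]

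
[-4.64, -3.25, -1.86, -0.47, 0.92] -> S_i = -4.64 + 1.39*i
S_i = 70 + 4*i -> [70, 74, 78, 82, 86]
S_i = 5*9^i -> [5, 45, 405, 3645, 32805]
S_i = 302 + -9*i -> [302, 293, 284, 275, 266]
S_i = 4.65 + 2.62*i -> [4.65, 7.27, 9.89, 12.51, 15.13]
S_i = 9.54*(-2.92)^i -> [9.54, -27.86, 81.34, -237.52, 693.55]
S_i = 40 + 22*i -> [40, 62, 84, 106, 128]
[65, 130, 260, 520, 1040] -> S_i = 65*2^i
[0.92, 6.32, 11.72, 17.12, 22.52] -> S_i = 0.92 + 5.40*i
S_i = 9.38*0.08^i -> [9.38, 0.75, 0.06, 0.0, 0.0]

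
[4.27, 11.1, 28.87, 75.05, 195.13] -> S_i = 4.27*2.60^i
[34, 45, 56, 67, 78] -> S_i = 34 + 11*i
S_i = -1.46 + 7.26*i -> [-1.46, 5.8, 13.06, 20.32, 27.58]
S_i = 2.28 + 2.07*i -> [2.28, 4.35, 6.42, 8.49, 10.56]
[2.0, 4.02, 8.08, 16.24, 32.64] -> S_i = 2.00*2.01^i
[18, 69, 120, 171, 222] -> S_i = 18 + 51*i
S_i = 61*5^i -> [61, 305, 1525, 7625, 38125]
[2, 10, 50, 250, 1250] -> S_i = 2*5^i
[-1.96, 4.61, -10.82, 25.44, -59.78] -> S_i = -1.96*(-2.35)^i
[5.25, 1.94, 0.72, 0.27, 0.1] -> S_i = 5.25*0.37^i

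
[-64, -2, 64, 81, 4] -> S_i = Random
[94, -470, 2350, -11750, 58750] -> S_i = 94*-5^i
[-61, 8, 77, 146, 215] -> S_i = -61 + 69*i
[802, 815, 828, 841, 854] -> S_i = 802 + 13*i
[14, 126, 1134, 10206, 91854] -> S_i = 14*9^i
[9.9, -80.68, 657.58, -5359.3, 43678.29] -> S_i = 9.90*(-8.15)^i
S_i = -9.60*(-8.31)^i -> [-9.6, 79.78, -662.94, 5509.02, -45779.95]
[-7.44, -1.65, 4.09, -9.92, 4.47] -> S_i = Random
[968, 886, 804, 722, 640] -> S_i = 968 + -82*i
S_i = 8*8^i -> [8, 64, 512, 4096, 32768]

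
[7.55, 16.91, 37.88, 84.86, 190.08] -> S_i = 7.55*2.24^i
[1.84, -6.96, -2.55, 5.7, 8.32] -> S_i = Random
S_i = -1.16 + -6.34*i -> [-1.16, -7.5, -13.84, -20.18, -26.52]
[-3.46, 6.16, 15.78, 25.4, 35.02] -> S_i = -3.46 + 9.62*i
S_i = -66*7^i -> [-66, -462, -3234, -22638, -158466]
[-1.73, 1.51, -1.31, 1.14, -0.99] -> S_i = -1.73*(-0.87)^i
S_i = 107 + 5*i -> [107, 112, 117, 122, 127]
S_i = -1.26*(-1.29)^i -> [-1.26, 1.63, -2.1, 2.7, -3.49]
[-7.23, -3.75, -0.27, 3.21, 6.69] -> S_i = -7.23 + 3.48*i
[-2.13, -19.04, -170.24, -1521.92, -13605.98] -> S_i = -2.13*8.94^i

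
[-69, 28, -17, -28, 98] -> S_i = Random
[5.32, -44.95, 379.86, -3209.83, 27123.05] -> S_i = 5.32*(-8.45)^i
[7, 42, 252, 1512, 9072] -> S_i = 7*6^i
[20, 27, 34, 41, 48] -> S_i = 20 + 7*i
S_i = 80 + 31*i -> [80, 111, 142, 173, 204]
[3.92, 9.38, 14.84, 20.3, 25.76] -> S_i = 3.92 + 5.46*i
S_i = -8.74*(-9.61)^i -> [-8.74, 83.99, -807.16, 7756.78, -74542.68]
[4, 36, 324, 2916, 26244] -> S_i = 4*9^i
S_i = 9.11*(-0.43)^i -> [9.11, -3.92, 1.68, -0.72, 0.31]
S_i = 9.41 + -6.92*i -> [9.41, 2.49, -4.43, -11.35, -18.27]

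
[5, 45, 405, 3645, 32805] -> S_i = 5*9^i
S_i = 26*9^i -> [26, 234, 2106, 18954, 170586]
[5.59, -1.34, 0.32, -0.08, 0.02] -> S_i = 5.59*(-0.24)^i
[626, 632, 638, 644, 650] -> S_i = 626 + 6*i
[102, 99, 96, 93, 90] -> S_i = 102 + -3*i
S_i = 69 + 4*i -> [69, 73, 77, 81, 85]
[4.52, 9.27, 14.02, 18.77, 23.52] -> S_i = 4.52 + 4.75*i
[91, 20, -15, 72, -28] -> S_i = Random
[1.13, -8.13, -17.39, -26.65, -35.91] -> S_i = 1.13 + -9.26*i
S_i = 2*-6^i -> [2, -12, 72, -432, 2592]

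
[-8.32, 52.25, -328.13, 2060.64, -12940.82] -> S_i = -8.32*(-6.28)^i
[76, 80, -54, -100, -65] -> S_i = Random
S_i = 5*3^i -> [5, 15, 45, 135, 405]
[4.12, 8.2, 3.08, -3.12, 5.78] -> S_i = Random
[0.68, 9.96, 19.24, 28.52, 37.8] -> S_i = 0.68 + 9.28*i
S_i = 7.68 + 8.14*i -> [7.68, 15.82, 23.96, 32.1, 40.24]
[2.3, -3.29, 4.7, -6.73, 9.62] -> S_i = 2.30*(-1.43)^i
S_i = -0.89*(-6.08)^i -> [-0.89, 5.41, -32.9, 200.03, -1216.2]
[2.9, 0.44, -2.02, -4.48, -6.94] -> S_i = 2.90 + -2.46*i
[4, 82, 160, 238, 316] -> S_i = 4 + 78*i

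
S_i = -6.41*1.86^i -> [-6.41, -11.92, -22.18, -41.25, -76.72]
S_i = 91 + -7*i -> [91, 84, 77, 70, 63]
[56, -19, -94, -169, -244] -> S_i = 56 + -75*i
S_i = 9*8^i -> [9, 72, 576, 4608, 36864]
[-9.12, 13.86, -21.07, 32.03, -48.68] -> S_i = -9.12*(-1.52)^i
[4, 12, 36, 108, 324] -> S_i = 4*3^i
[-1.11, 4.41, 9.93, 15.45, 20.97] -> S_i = -1.11 + 5.52*i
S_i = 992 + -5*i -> [992, 987, 982, 977, 972]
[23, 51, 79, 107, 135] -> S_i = 23 + 28*i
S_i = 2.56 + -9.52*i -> [2.56, -6.96, -16.48, -26.0, -35.52]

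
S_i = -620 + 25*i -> [-620, -595, -570, -545, -520]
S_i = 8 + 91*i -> [8, 99, 190, 281, 372]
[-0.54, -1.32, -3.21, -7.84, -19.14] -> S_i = -0.54*2.44^i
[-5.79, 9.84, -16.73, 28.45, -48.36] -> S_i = -5.79*(-1.70)^i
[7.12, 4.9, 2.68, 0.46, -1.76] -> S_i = 7.12 + -2.22*i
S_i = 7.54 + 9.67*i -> [7.54, 17.21, 26.88, 36.55, 46.22]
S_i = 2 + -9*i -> [2, -7, -16, -25, -34]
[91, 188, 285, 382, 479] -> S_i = 91 + 97*i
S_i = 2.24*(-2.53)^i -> [2.24, -5.67, 14.34, -36.28, 91.78]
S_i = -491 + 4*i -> [-491, -487, -483, -479, -475]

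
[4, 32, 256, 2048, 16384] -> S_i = 4*8^i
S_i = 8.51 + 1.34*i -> [8.51, 9.85, 11.19, 12.53, 13.87]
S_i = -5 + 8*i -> [-5, 3, 11, 19, 27]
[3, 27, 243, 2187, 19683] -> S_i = 3*9^i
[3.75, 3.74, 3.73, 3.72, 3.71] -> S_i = 3.75 + -0.01*i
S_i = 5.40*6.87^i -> [5.4, 37.1, 254.86, 1750.91, 12028.76]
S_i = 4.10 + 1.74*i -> [4.1, 5.84, 7.58, 9.32, 11.06]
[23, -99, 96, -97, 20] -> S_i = Random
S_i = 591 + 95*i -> [591, 686, 781, 876, 971]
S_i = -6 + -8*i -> [-6, -14, -22, -30, -38]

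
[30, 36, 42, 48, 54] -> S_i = 30 + 6*i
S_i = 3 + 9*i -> [3, 12, 21, 30, 39]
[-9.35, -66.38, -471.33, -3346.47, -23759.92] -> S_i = -9.35*7.10^i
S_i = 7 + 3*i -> [7, 10, 13, 16, 19]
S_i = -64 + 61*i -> [-64, -3, 58, 119, 180]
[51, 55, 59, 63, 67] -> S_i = 51 + 4*i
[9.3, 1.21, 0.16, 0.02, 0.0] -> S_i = 9.30*0.13^i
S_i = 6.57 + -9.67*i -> [6.57, -3.1, -12.77, -22.44, -32.11]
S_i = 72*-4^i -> [72, -288, 1152, -4608, 18432]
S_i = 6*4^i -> [6, 24, 96, 384, 1536]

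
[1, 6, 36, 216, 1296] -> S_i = 1*6^i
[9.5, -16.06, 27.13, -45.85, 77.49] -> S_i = 9.50*(-1.69)^i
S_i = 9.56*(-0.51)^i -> [9.56, -4.88, 2.49, -1.27, 0.65]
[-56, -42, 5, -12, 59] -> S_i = Random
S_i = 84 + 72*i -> [84, 156, 228, 300, 372]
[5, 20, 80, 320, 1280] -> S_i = 5*4^i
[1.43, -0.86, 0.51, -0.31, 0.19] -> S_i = 1.43*(-0.60)^i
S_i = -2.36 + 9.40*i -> [-2.36, 7.04, 16.44, 25.84, 35.24]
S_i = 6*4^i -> [6, 24, 96, 384, 1536]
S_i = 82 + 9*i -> [82, 91, 100, 109, 118]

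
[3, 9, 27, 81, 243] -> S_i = 3*3^i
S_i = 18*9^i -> [18, 162, 1458, 13122, 118098]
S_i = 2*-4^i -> [2, -8, 32, -128, 512]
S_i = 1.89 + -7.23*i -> [1.89, -5.34, -12.57, -19.8, -27.03]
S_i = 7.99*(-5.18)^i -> [7.99, -41.39, 214.39, -1110.54, 5752.62]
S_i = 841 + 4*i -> [841, 845, 849, 853, 857]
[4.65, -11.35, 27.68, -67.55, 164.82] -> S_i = 4.65*(-2.44)^i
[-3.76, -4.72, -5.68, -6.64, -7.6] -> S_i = -3.76 + -0.96*i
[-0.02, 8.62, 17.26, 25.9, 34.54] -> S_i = -0.02 + 8.64*i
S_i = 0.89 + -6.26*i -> [0.89, -5.37, -11.63, -17.89, -24.15]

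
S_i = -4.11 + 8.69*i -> [-4.11, 4.58, 13.27, 21.96, 30.65]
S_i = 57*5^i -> [57, 285, 1425, 7125, 35625]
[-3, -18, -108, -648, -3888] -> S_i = -3*6^i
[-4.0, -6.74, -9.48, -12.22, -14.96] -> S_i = -4.00 + -2.74*i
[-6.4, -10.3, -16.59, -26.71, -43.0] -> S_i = -6.40*1.61^i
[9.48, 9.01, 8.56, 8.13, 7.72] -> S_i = 9.48*0.95^i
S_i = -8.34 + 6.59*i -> [-8.34, -1.75, 4.84, 11.43, 18.02]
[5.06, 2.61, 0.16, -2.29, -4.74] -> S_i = 5.06 + -2.45*i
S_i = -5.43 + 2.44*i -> [-5.43, -2.99, -0.55, 1.89, 4.33]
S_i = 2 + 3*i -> [2, 5, 8, 11, 14]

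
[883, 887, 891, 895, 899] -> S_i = 883 + 4*i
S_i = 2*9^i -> [2, 18, 162, 1458, 13122]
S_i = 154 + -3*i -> [154, 151, 148, 145, 142]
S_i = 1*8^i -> [1, 8, 64, 512, 4096]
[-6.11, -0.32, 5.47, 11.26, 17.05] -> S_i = -6.11 + 5.79*i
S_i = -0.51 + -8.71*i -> [-0.51, -9.22, -17.93, -26.64, -35.35]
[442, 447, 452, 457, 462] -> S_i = 442 + 5*i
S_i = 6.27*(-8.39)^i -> [6.27, -52.61, 441.36, -3703.0, 31068.15]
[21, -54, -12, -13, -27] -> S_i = Random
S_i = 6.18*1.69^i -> [6.18, 10.44, 17.65, 29.83, 50.41]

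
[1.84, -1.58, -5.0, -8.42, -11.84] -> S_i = 1.84 + -3.42*i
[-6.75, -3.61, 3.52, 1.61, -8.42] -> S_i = Random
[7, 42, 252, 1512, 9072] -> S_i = 7*6^i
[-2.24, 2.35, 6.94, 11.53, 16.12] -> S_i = -2.24 + 4.59*i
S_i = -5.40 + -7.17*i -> [-5.4, -12.57, -19.74, -26.91, -34.08]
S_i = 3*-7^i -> [3, -21, 147, -1029, 7203]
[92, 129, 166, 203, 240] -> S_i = 92 + 37*i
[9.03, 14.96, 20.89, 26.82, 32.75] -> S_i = 9.03 + 5.93*i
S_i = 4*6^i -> [4, 24, 144, 864, 5184]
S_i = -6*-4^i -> [-6, 24, -96, 384, -1536]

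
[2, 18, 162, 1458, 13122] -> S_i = 2*9^i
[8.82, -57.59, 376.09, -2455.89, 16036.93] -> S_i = 8.82*(-6.53)^i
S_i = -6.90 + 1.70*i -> [-6.9, -5.2, -3.5, -1.8, -0.1]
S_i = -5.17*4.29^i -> [-5.17, -22.18, -95.15, -408.19, -1751.14]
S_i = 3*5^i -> [3, 15, 75, 375, 1875]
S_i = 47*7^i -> [47, 329, 2303, 16121, 112847]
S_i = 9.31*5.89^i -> [9.31, 54.84, 322.98, 1902.37, 11204.97]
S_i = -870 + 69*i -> [-870, -801, -732, -663, -594]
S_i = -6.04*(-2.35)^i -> [-6.04, 14.19, -33.36, 78.39, -184.21]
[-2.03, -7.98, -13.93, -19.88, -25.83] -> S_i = -2.03 + -5.95*i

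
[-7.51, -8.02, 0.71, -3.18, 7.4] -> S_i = Random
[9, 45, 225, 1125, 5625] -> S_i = 9*5^i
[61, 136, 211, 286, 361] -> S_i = 61 + 75*i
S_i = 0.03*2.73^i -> [0.03, 0.08, 0.22, 0.61, 1.67]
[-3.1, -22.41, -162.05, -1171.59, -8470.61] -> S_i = -3.10*7.23^i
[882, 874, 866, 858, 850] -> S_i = 882 + -8*i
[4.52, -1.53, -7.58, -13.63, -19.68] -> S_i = 4.52 + -6.05*i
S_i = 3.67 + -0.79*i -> [3.67, 2.88, 2.09, 1.3, 0.51]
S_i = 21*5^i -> [21, 105, 525, 2625, 13125]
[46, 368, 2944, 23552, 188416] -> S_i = 46*8^i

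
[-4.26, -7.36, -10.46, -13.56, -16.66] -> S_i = -4.26 + -3.10*i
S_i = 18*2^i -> [18, 36, 72, 144, 288]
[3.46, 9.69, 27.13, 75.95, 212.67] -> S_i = 3.46*2.80^i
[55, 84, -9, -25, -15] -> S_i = Random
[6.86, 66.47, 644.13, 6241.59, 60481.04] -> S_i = 6.86*9.69^i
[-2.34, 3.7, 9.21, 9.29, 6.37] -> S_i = Random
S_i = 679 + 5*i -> [679, 684, 689, 694, 699]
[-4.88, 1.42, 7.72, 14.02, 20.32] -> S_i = -4.88 + 6.30*i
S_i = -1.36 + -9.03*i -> [-1.36, -10.39, -19.42, -28.45, -37.48]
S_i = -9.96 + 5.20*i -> [-9.96, -4.76, 0.44, 5.64, 10.84]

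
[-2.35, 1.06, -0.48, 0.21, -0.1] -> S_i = -2.35*(-0.45)^i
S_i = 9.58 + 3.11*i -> [9.58, 12.69, 15.8, 18.91, 22.02]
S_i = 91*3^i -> [91, 273, 819, 2457, 7371]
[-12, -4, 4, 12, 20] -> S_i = -12 + 8*i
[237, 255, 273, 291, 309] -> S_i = 237 + 18*i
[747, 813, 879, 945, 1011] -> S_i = 747 + 66*i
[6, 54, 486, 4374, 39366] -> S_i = 6*9^i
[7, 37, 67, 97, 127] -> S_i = 7 + 30*i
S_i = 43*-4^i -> [43, -172, 688, -2752, 11008]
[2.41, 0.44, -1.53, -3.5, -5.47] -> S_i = 2.41 + -1.97*i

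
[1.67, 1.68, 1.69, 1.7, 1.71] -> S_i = 1.67 + 0.01*i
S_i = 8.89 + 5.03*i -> [8.89, 13.92, 18.95, 23.98, 29.01]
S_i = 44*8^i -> [44, 352, 2816, 22528, 180224]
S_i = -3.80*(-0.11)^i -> [-3.8, 0.42, -0.05, 0.01, -0.0]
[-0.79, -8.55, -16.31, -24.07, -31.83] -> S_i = -0.79 + -7.76*i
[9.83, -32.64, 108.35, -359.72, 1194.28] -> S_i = 9.83*(-3.32)^i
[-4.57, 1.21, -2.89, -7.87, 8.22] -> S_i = Random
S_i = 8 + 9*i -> [8, 17, 26, 35, 44]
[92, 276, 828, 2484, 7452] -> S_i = 92*3^i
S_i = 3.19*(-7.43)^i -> [3.19, -23.7, 176.1, -1308.45, 9721.78]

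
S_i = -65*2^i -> [-65, -130, -260, -520, -1040]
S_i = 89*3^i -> [89, 267, 801, 2403, 7209]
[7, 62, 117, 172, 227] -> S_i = 7 + 55*i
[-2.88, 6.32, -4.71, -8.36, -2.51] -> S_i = Random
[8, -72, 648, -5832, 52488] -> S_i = 8*-9^i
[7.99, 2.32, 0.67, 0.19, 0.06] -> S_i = 7.99*0.29^i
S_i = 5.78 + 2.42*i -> [5.78, 8.2, 10.62, 13.04, 15.46]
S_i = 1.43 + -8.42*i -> [1.43, -6.99, -15.41, -23.83, -32.25]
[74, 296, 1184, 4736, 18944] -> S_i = 74*4^i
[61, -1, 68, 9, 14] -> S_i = Random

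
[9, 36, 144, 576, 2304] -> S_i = 9*4^i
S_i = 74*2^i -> [74, 148, 296, 592, 1184]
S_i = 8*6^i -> [8, 48, 288, 1728, 10368]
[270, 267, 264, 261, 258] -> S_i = 270 + -3*i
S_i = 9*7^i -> [9, 63, 441, 3087, 21609]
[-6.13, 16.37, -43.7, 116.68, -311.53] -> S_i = -6.13*(-2.67)^i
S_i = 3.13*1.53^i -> [3.13, 4.79, 7.33, 11.21, 17.15]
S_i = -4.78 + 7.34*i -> [-4.78, 2.56, 9.9, 17.24, 24.58]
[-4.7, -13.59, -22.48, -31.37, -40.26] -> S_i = -4.70 + -8.89*i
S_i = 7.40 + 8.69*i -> [7.4, 16.09, 24.78, 33.47, 42.16]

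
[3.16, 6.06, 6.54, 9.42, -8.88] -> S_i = Random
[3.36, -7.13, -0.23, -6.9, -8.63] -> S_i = Random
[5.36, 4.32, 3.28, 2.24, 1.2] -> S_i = 5.36 + -1.04*i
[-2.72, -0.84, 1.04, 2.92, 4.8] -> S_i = -2.72 + 1.88*i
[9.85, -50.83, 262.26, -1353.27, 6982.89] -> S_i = 9.85*(-5.16)^i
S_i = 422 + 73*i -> [422, 495, 568, 641, 714]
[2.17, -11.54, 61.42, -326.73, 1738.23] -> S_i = 2.17*(-5.32)^i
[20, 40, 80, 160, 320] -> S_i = 20*2^i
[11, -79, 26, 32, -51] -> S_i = Random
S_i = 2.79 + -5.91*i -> [2.79, -3.12, -9.03, -14.94, -20.85]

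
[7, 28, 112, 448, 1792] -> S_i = 7*4^i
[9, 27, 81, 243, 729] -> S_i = 9*3^i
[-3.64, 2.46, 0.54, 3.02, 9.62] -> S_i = Random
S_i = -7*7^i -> [-7, -49, -343, -2401, -16807]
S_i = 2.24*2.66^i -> [2.24, 5.96, 15.85, 42.16, 112.14]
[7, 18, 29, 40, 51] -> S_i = 7 + 11*i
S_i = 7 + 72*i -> [7, 79, 151, 223, 295]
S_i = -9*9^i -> [-9, -81, -729, -6561, -59049]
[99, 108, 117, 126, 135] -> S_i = 99 + 9*i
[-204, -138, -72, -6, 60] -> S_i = -204 + 66*i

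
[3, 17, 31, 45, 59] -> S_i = 3 + 14*i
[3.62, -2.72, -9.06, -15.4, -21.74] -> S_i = 3.62 + -6.34*i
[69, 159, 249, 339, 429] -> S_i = 69 + 90*i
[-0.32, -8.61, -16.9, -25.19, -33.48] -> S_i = -0.32 + -8.29*i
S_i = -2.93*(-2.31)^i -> [-2.93, 6.77, -15.63, 36.12, -83.43]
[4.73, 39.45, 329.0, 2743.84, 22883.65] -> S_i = 4.73*8.34^i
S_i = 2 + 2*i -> [2, 4, 6, 8, 10]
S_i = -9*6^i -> [-9, -54, -324, -1944, -11664]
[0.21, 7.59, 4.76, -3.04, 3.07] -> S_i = Random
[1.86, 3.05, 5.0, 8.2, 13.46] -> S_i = 1.86*1.64^i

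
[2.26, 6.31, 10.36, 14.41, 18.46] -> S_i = 2.26 + 4.05*i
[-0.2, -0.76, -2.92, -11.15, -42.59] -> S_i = -0.20*3.82^i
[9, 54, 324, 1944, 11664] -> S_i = 9*6^i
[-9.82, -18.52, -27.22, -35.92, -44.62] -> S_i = -9.82 + -8.70*i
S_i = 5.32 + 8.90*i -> [5.32, 14.22, 23.12, 32.02, 40.92]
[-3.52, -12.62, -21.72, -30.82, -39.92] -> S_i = -3.52 + -9.10*i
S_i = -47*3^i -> [-47, -141, -423, -1269, -3807]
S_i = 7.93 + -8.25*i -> [7.93, -0.32, -8.57, -16.82, -25.07]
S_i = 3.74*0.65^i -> [3.74, 2.43, 1.58, 1.03, 0.67]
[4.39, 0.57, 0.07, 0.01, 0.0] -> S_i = 4.39*0.13^i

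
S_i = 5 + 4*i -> [5, 9, 13, 17, 21]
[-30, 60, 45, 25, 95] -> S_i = Random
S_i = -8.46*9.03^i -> [-8.46, -76.39, -689.84, -6229.22, -56249.85]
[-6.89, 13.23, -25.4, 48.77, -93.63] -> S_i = -6.89*(-1.92)^i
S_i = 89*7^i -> [89, 623, 4361, 30527, 213689]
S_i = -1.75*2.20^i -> [-1.75, -3.85, -8.47, -18.63, -40.99]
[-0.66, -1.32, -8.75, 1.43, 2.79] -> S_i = Random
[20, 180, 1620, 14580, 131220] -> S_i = 20*9^i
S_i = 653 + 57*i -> [653, 710, 767, 824, 881]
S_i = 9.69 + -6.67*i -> [9.69, 3.02, -3.65, -10.32, -16.99]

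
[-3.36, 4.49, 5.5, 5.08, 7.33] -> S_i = Random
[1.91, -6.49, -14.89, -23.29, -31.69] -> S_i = 1.91 + -8.40*i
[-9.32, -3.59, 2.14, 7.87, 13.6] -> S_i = -9.32 + 5.73*i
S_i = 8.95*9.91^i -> [8.95, 88.69, 878.96, 8710.52, 86321.24]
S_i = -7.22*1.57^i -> [-7.22, -11.34, -17.8, -27.94, -43.87]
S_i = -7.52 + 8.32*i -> [-7.52, 0.8, 9.12, 17.44, 25.76]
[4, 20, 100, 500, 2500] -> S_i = 4*5^i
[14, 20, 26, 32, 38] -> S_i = 14 + 6*i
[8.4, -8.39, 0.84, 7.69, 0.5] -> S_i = Random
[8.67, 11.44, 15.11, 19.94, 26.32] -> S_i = 8.67*1.32^i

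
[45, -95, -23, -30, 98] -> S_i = Random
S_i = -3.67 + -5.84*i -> [-3.67, -9.51, -15.35, -21.19, -27.03]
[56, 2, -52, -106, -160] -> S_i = 56 + -54*i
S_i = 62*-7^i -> [62, -434, 3038, -21266, 148862]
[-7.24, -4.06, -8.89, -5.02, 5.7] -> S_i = Random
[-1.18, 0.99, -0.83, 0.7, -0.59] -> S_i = -1.18*(-0.84)^i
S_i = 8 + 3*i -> [8, 11, 14, 17, 20]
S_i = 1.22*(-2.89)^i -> [1.22, -3.53, 10.19, -29.45, 85.1]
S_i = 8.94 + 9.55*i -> [8.94, 18.49, 28.04, 37.59, 47.14]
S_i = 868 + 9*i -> [868, 877, 886, 895, 904]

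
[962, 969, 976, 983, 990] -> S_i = 962 + 7*i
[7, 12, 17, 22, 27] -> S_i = 7 + 5*i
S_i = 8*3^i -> [8, 24, 72, 216, 648]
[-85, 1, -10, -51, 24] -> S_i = Random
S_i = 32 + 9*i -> [32, 41, 50, 59, 68]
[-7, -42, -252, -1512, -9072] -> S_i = -7*6^i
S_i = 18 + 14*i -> [18, 32, 46, 60, 74]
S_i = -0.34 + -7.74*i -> [-0.34, -8.08, -15.82, -23.56, -31.3]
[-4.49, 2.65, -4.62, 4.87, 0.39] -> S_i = Random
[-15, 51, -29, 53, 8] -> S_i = Random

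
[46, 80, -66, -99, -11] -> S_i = Random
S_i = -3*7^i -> [-3, -21, -147, -1029, -7203]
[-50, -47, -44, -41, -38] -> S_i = -50 + 3*i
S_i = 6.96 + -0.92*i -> [6.96, 6.04, 5.12, 4.2, 3.28]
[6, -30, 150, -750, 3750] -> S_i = 6*-5^i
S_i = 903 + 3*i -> [903, 906, 909, 912, 915]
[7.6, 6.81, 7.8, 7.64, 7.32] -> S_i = Random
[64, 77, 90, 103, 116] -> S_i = 64 + 13*i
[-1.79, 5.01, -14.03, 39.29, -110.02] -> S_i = -1.79*(-2.80)^i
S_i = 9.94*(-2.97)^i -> [9.94, -29.52, 87.68, -260.41, 773.41]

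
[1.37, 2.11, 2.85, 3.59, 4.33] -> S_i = 1.37 + 0.74*i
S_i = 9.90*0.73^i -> [9.9, 7.23, 5.28, 3.85, 2.81]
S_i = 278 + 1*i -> [278, 279, 280, 281, 282]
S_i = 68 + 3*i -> [68, 71, 74, 77, 80]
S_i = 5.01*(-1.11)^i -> [5.01, -5.56, 6.17, -6.85, 7.61]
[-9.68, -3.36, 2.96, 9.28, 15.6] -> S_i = -9.68 + 6.32*i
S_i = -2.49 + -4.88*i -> [-2.49, -7.37, -12.25, -17.13, -22.01]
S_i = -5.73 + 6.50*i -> [-5.73, 0.77, 7.27, 13.77, 20.27]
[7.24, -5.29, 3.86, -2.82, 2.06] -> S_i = 7.24*(-0.73)^i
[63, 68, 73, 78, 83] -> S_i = 63 + 5*i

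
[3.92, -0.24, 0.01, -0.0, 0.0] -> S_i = 3.92*(-0.06)^i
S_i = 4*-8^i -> [4, -32, 256, -2048, 16384]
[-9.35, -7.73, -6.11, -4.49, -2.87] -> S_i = -9.35 + 1.62*i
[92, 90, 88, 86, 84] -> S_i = 92 + -2*i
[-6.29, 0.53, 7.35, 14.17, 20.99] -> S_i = -6.29 + 6.82*i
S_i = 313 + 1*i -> [313, 314, 315, 316, 317]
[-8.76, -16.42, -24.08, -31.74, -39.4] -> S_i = -8.76 + -7.66*i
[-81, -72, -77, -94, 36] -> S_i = Random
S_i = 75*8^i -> [75, 600, 4800, 38400, 307200]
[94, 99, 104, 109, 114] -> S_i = 94 + 5*i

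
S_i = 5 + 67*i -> [5, 72, 139, 206, 273]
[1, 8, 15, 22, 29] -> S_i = 1 + 7*i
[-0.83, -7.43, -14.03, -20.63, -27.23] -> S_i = -0.83 + -6.60*i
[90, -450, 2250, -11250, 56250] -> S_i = 90*-5^i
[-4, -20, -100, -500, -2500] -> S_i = -4*5^i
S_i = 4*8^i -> [4, 32, 256, 2048, 16384]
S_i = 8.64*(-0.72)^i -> [8.64, -6.22, 4.48, -3.22, 2.32]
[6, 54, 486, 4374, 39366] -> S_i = 6*9^i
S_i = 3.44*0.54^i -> [3.44, 1.86, 1.0, 0.54, 0.29]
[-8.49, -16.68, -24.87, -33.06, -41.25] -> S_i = -8.49 + -8.19*i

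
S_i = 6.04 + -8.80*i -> [6.04, -2.76, -11.56, -20.36, -29.16]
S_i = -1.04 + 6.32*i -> [-1.04, 5.28, 11.6, 17.92, 24.24]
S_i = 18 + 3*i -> [18, 21, 24, 27, 30]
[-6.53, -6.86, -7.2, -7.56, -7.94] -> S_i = -6.53*1.05^i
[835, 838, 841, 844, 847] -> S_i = 835 + 3*i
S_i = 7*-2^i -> [7, -14, 28, -56, 112]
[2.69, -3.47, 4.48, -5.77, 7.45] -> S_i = 2.69*(-1.29)^i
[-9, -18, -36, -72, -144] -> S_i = -9*2^i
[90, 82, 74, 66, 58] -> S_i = 90 + -8*i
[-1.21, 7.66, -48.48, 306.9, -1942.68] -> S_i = -1.21*(-6.33)^i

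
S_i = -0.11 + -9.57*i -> [-0.11, -9.68, -19.25, -28.82, -38.39]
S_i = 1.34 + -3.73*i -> [1.34, -2.39, -6.12, -9.85, -13.58]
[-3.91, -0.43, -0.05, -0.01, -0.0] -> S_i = -3.91*0.11^i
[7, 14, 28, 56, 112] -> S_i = 7*2^i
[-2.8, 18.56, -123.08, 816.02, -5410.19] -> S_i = -2.80*(-6.63)^i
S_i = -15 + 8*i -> [-15, -7, 1, 9, 17]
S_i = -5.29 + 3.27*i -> [-5.29, -2.02, 1.25, 4.52, 7.79]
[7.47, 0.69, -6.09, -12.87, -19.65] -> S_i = 7.47 + -6.78*i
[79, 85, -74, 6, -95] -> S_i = Random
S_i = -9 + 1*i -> [-9, -8, -7, -6, -5]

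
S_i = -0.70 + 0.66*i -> [-0.7, -0.04, 0.62, 1.28, 1.94]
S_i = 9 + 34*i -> [9, 43, 77, 111, 145]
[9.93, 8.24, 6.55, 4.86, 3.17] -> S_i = 9.93 + -1.69*i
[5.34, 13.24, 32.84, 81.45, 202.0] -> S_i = 5.34*2.48^i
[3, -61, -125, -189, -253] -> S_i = 3 + -64*i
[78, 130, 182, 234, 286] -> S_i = 78 + 52*i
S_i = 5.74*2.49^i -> [5.74, 14.29, 35.59, 88.62, 220.65]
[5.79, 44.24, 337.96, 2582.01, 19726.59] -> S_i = 5.79*7.64^i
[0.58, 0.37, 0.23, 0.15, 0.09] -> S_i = 0.58*0.63^i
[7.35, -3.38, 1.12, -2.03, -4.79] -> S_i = Random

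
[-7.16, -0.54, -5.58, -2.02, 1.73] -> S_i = Random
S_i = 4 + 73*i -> [4, 77, 150, 223, 296]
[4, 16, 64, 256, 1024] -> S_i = 4*4^i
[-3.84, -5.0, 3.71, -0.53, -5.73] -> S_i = Random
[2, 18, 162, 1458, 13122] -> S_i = 2*9^i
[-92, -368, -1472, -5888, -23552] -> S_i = -92*4^i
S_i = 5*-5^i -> [5, -25, 125, -625, 3125]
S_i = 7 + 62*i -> [7, 69, 131, 193, 255]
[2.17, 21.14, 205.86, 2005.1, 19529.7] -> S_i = 2.17*9.74^i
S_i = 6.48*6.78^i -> [6.48, 43.93, 297.88, 2019.59, 13692.85]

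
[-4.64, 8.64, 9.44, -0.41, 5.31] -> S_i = Random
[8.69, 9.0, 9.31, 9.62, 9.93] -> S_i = 8.69 + 0.31*i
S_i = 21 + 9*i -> [21, 30, 39, 48, 57]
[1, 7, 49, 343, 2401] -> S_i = 1*7^i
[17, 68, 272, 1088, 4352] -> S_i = 17*4^i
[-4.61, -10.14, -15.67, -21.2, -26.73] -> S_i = -4.61 + -5.53*i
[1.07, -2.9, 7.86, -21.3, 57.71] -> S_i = 1.07*(-2.71)^i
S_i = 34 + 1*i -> [34, 35, 36, 37, 38]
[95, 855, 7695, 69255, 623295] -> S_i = 95*9^i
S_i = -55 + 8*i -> [-55, -47, -39, -31, -23]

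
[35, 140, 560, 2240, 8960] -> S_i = 35*4^i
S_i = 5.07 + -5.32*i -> [5.07, -0.25, -5.57, -10.89, -16.21]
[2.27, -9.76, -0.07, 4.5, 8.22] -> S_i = Random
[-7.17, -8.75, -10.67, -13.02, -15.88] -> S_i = -7.17*1.22^i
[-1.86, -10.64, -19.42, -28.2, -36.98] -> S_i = -1.86 + -8.78*i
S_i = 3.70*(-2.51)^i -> [3.7, -9.29, 23.31, -58.51, 146.86]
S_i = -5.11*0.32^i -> [-5.11, -1.64, -0.52, -0.17, -0.05]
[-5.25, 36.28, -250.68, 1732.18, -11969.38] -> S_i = -5.25*(-6.91)^i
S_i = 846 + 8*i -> [846, 854, 862, 870, 878]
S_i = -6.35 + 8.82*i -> [-6.35, 2.47, 11.29, 20.11, 28.93]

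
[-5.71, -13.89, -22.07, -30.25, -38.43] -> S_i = -5.71 + -8.18*i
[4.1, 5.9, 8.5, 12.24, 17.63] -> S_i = 4.10*1.44^i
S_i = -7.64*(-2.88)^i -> [-7.64, 22.0, -63.37, 182.5, -525.61]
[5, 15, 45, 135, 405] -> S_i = 5*3^i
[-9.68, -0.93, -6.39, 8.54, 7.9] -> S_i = Random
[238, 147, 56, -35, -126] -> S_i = 238 + -91*i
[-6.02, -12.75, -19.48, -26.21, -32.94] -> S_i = -6.02 + -6.73*i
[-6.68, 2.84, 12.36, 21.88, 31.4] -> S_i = -6.68 + 9.52*i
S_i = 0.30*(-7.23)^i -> [0.3, -2.17, 15.68, -113.38, 819.74]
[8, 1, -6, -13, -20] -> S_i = 8 + -7*i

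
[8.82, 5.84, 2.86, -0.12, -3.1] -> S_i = 8.82 + -2.98*i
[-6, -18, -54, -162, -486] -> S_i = -6*3^i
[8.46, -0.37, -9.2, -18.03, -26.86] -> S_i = 8.46 + -8.83*i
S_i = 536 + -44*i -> [536, 492, 448, 404, 360]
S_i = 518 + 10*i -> [518, 528, 538, 548, 558]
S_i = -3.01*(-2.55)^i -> [-3.01, 7.68, -19.57, 49.91, -127.27]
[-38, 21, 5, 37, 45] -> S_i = Random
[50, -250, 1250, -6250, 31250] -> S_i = 50*-5^i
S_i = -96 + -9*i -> [-96, -105, -114, -123, -132]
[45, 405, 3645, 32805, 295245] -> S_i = 45*9^i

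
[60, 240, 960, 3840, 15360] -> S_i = 60*4^i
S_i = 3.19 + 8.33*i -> [3.19, 11.52, 19.85, 28.18, 36.51]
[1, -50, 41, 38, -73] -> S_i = Random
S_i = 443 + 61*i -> [443, 504, 565, 626, 687]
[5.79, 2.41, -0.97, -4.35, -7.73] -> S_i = 5.79 + -3.38*i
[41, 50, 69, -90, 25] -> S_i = Random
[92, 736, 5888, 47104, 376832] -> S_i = 92*8^i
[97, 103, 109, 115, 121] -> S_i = 97 + 6*i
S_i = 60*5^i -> [60, 300, 1500, 7500, 37500]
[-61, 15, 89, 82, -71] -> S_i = Random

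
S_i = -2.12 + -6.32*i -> [-2.12, -8.44, -14.76, -21.08, -27.4]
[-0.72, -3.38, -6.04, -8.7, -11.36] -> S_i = -0.72 + -2.66*i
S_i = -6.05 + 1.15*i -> [-6.05, -4.9, -3.75, -2.6, -1.45]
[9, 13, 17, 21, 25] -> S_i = 9 + 4*i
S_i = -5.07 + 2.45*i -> [-5.07, -2.62, -0.17, 2.28, 4.73]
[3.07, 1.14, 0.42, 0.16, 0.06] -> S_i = 3.07*0.37^i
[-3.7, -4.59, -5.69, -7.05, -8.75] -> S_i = -3.70*1.24^i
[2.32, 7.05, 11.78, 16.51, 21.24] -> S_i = 2.32 + 4.73*i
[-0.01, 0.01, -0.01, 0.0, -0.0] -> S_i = -0.01*(-0.76)^i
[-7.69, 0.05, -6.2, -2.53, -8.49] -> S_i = Random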